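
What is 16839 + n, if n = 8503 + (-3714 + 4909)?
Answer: 26537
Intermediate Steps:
n = 9698 (n = 8503 + 1195 = 9698)
16839 + n = 16839 + 9698 = 26537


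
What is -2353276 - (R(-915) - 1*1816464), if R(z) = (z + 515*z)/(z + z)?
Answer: -537070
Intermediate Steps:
R(z) = 258 (R(z) = (516*z)/((2*z)) = (516*z)*(1/(2*z)) = 258)
-2353276 - (R(-915) - 1*1816464) = -2353276 - (258 - 1*1816464) = -2353276 - (258 - 1816464) = -2353276 - 1*(-1816206) = -2353276 + 1816206 = -537070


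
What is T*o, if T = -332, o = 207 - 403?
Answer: 65072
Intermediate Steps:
o = -196
T*o = -332*(-196) = 65072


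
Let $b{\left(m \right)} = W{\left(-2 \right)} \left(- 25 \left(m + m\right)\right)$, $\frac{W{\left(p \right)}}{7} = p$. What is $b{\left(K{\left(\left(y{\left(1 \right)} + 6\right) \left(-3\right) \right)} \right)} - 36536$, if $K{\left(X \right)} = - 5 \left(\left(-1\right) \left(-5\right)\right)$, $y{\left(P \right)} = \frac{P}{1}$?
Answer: $-54036$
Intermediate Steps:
$y{\left(P \right)} = P$ ($y{\left(P \right)} = P 1 = P$)
$W{\left(p \right)} = 7 p$
$K{\left(X \right)} = -25$ ($K{\left(X \right)} = \left(-5\right) 5 = -25$)
$b{\left(m \right)} = 700 m$ ($b{\left(m \right)} = 7 \left(-2\right) \left(- 25 \left(m + m\right)\right) = - 14 \left(- 25 \cdot 2 m\right) = - 14 \left(- 50 m\right) = 700 m$)
$b{\left(K{\left(\left(y{\left(1 \right)} + 6\right) \left(-3\right) \right)} \right)} - 36536 = 700 \left(-25\right) - 36536 = -17500 - 36536 = -54036$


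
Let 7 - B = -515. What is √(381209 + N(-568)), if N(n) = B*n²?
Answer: 7*√3444713 ≈ 12992.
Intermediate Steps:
B = 522 (B = 7 - 1*(-515) = 7 + 515 = 522)
N(n) = 522*n²
√(381209 + N(-568)) = √(381209 + 522*(-568)²) = √(381209 + 522*322624) = √(381209 + 168409728) = √168790937 = 7*√3444713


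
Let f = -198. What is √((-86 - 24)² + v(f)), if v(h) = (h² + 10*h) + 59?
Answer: 3*√5487 ≈ 222.22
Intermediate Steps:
v(h) = 59 + h² + 10*h
√((-86 - 24)² + v(f)) = √((-86 - 24)² + (59 + (-198)² + 10*(-198))) = √((-110)² + (59 + 39204 - 1980)) = √(12100 + 37283) = √49383 = 3*√5487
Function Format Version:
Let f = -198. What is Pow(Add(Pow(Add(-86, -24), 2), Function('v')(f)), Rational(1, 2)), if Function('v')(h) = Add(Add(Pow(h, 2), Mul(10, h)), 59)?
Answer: Mul(3, Pow(5487, Rational(1, 2))) ≈ 222.22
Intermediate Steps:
Function('v')(h) = Add(59, Pow(h, 2), Mul(10, h))
Pow(Add(Pow(Add(-86, -24), 2), Function('v')(f)), Rational(1, 2)) = Pow(Add(Pow(Add(-86, -24), 2), Add(59, Pow(-198, 2), Mul(10, -198))), Rational(1, 2)) = Pow(Add(Pow(-110, 2), Add(59, 39204, -1980)), Rational(1, 2)) = Pow(Add(12100, 37283), Rational(1, 2)) = Pow(49383, Rational(1, 2)) = Mul(3, Pow(5487, Rational(1, 2)))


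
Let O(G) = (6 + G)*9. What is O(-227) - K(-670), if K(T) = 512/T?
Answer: -666059/335 ≈ -1988.2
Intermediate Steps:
O(G) = 54 + 9*G
O(-227) - K(-670) = (54 + 9*(-227)) - 512/(-670) = (54 - 2043) - 512*(-1)/670 = -1989 - 1*(-256/335) = -1989 + 256/335 = -666059/335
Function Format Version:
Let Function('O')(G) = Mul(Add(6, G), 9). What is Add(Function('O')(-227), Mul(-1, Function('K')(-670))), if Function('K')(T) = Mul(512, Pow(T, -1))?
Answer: Rational(-666059, 335) ≈ -1988.2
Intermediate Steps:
Function('O')(G) = Add(54, Mul(9, G))
Add(Function('O')(-227), Mul(-1, Function('K')(-670))) = Add(Add(54, Mul(9, -227)), Mul(-1, Mul(512, Pow(-670, -1)))) = Add(Add(54, -2043), Mul(-1, Mul(512, Rational(-1, 670)))) = Add(-1989, Mul(-1, Rational(-256, 335))) = Add(-1989, Rational(256, 335)) = Rational(-666059, 335)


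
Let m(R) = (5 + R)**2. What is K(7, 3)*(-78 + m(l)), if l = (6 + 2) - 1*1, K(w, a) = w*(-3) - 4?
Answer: -1650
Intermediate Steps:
K(w, a) = -4 - 3*w (K(w, a) = -3*w - 4 = -4 - 3*w)
l = 7 (l = 8 - 1 = 7)
K(7, 3)*(-78 + m(l)) = (-4 - 3*7)*(-78 + (5 + 7)**2) = (-4 - 21)*(-78 + 12**2) = -25*(-78 + 144) = -25*66 = -1650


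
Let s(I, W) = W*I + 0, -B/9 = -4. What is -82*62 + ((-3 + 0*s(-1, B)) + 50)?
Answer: -5037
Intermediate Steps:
B = 36 (B = -9*(-4) = 36)
s(I, W) = I*W (s(I, W) = I*W + 0 = I*W)
-82*62 + ((-3 + 0*s(-1, B)) + 50) = -82*62 + ((-3 + 0*(-1*36)) + 50) = -5084 + ((-3 + 0*(-36)) + 50) = -5084 + ((-3 + 0) + 50) = -5084 + (-3 + 50) = -5084 + 47 = -5037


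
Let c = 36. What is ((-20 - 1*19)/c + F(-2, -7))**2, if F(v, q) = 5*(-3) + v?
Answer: 47089/144 ≈ 327.01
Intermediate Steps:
F(v, q) = -15 + v
((-20 - 1*19)/c + F(-2, -7))**2 = ((-20 - 1*19)/36 + (-15 - 2))**2 = ((-20 - 19)*(1/36) - 17)**2 = (-39*1/36 - 17)**2 = (-13/12 - 17)**2 = (-217/12)**2 = 47089/144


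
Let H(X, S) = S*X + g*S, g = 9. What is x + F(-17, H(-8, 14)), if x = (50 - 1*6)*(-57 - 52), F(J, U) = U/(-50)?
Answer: -119907/25 ≈ -4796.3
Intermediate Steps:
H(X, S) = 9*S + S*X (H(X, S) = S*X + 9*S = 9*S + S*X)
F(J, U) = -U/50 (F(J, U) = U*(-1/50) = -U/50)
x = -4796 (x = (50 - 6)*(-109) = 44*(-109) = -4796)
x + F(-17, H(-8, 14)) = -4796 - 7*(9 - 8)/25 = -4796 - 7/25 = -119907/25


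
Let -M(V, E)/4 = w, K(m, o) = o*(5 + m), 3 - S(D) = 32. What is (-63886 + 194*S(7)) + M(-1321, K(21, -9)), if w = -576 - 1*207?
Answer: -66380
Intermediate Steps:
w = -783 (w = -576 - 207 = -783)
S(D) = -29 (S(D) = 3 - 1*32 = 3 - 32 = -29)
M(V, E) = 3132 (M(V, E) = -4*(-783) = 3132)
(-63886 + 194*S(7)) + M(-1321, K(21, -9)) = (-63886 + 194*(-29)) + 3132 = (-63886 - 5626) + 3132 = -69512 + 3132 = -66380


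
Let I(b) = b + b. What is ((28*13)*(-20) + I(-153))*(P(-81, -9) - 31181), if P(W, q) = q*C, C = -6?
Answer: 236129422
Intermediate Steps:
I(b) = 2*b
P(W, q) = -6*q (P(W, q) = q*(-6) = -6*q)
((28*13)*(-20) + I(-153))*(P(-81, -9) - 31181) = ((28*13)*(-20) + 2*(-153))*(-6*(-9) - 31181) = (364*(-20) - 306)*(54 - 31181) = (-7280 - 306)*(-31127) = -7586*(-31127) = 236129422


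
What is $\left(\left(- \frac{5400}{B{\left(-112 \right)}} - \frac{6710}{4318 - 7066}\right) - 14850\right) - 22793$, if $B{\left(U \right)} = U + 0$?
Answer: $- \frac{180781582}{4809} \approx -37592.0$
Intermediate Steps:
$B{\left(U \right)} = U$
$\left(\left(- \frac{5400}{B{\left(-112 \right)}} - \frac{6710}{4318 - 7066}\right) - 14850\right) - 22793 = \left(\left(- \frac{5400}{-112} - \frac{6710}{4318 - 7066}\right) - 14850\right) - 22793 = \left(\left(\left(-5400\right) \left(- \frac{1}{112}\right) - \frac{6710}{4318 - 7066}\right) - 14850\right) - 22793 = \left(\left(\frac{675}{14} - \frac{6710}{-2748}\right) - 14850\right) - 22793 = \left(\left(\frac{675}{14} - - \frac{3355}{1374}\right) - 14850\right) - 22793 = \left(\left(\frac{675}{14} + \frac{3355}{1374}\right) - 14850\right) - 22793 = \left(\frac{243605}{4809} - 14850\right) - 22793 = - \frac{71170045}{4809} - 22793 = - \frac{180781582}{4809}$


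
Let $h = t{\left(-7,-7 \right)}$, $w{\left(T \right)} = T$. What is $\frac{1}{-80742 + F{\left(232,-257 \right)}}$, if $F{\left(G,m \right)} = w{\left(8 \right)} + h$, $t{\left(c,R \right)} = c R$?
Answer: $- \frac{1}{80685} \approx -1.2394 \cdot 10^{-5}$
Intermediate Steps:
$t{\left(c,R \right)} = R c$
$h = 49$ ($h = \left(-7\right) \left(-7\right) = 49$)
$F{\left(G,m \right)} = 57$ ($F{\left(G,m \right)} = 8 + 49 = 57$)
$\frac{1}{-80742 + F{\left(232,-257 \right)}} = \frac{1}{-80742 + 57} = \frac{1}{-80685} = - \frac{1}{80685}$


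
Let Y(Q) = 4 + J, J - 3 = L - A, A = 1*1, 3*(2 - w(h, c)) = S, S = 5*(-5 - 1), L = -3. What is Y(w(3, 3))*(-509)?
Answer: -1527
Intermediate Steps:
S = -30 (S = 5*(-6) = -30)
w(h, c) = 12 (w(h, c) = 2 - ⅓*(-30) = 2 + 10 = 12)
A = 1
J = -1 (J = 3 + (-3 - 1*1) = 3 + (-3 - 1) = 3 - 4 = -1)
Y(Q) = 3 (Y(Q) = 4 - 1 = 3)
Y(w(3, 3))*(-509) = 3*(-509) = -1527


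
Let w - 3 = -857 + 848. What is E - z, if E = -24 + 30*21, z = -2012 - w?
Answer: 2612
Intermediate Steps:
w = -6 (w = 3 + (-857 + 848) = 3 - 9 = -6)
z = -2006 (z = -2012 - 1*(-6) = -2012 + 6 = -2006)
E = 606 (E = -24 + 630 = 606)
E - z = 606 - 1*(-2006) = 606 + 2006 = 2612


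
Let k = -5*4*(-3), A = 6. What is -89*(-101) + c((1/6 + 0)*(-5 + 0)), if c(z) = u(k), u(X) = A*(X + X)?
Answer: 9709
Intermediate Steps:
k = 60 (k = -20*(-3) = 60)
u(X) = 12*X (u(X) = 6*(X + X) = 6*(2*X) = 12*X)
c(z) = 720 (c(z) = 12*60 = 720)
-89*(-101) + c((1/6 + 0)*(-5 + 0)) = -89*(-101) + 720 = 8989 + 720 = 9709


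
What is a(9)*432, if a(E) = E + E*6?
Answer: 27216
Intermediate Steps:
a(E) = 7*E (a(E) = E + 6*E = 7*E)
a(9)*432 = (7*9)*432 = 63*432 = 27216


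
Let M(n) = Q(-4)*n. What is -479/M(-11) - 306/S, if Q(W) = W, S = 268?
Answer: -35459/2948 ≈ -12.028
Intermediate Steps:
M(n) = -4*n
-479/M(-11) - 306/S = -479/((-4*(-11))) - 306/268 = -479/44 - 306*1/268 = -479*1/44 - 153/134 = -479/44 - 153/134 = -35459/2948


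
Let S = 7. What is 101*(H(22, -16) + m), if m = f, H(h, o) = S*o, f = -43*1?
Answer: -15655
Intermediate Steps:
f = -43
H(h, o) = 7*o
m = -43
101*(H(22, -16) + m) = 101*(7*(-16) - 43) = 101*(-112 - 43) = 101*(-155) = -15655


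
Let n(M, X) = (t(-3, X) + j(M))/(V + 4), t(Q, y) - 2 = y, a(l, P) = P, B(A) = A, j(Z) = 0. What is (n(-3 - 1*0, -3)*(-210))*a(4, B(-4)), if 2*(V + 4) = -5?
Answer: 336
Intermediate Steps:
V = -13/2 (V = -4 + (1/2)*(-5) = -4 - 5/2 = -13/2 ≈ -6.5000)
t(Q, y) = 2 + y
n(M, X) = -4/5 - 2*X/5 (n(M, X) = ((2 + X) + 0)/(-13/2 + 4) = (2 + X)/(-5/2) = (2 + X)*(-2/5) = -4/5 - 2*X/5)
(n(-3 - 1*0, -3)*(-210))*a(4, B(-4)) = ((-4/5 - 2/5*(-3))*(-210))*(-4) = ((-4/5 + 6/5)*(-210))*(-4) = ((2/5)*(-210))*(-4) = -84*(-4) = 336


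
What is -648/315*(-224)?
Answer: 2304/5 ≈ 460.80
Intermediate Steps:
-648/315*(-224) = -648*1/315*(-224) = -72/35*(-224) = 2304/5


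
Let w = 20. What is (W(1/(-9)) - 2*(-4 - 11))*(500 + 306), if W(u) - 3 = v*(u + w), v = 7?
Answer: 1249300/9 ≈ 1.3881e+5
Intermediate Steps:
W(u) = 143 + 7*u (W(u) = 3 + 7*(u + 20) = 3 + 7*(20 + u) = 3 + (140 + 7*u) = 143 + 7*u)
(W(1/(-9)) - 2*(-4 - 11))*(500 + 306) = ((143 + 7/(-9)) - 2*(-4 - 11))*(500 + 306) = ((143 + 7*(-⅑)) - 2*(-15))*806 = ((143 - 7/9) + 30)*806 = (1280/9 + 30)*806 = (1550/9)*806 = 1249300/9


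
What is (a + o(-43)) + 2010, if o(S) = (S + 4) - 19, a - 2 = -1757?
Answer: 197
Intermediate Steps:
a = -1755 (a = 2 - 1757 = -1755)
o(S) = -15 + S (o(S) = (4 + S) - 19 = -15 + S)
(a + o(-43)) + 2010 = (-1755 + (-15 - 43)) + 2010 = (-1755 - 58) + 2010 = -1813 + 2010 = 197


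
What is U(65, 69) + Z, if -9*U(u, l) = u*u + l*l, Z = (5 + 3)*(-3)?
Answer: -9202/9 ≈ -1022.4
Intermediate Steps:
Z = -24 (Z = 8*(-3) = -24)
U(u, l) = -l²/9 - u²/9 (U(u, l) = -(u*u + l*l)/9 = -(u² + l²)/9 = -(l² + u²)/9 = -l²/9 - u²/9)
U(65, 69) + Z = (-⅑*69² - ⅑*65²) - 24 = (-⅑*4761 - ⅑*4225) - 24 = (-529 - 4225/9) - 24 = -8986/9 - 24 = -9202/9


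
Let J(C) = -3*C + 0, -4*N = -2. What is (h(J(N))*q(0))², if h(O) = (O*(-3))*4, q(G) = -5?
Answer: 8100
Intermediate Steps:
N = ½ (N = -¼*(-2) = ½ ≈ 0.50000)
J(C) = -3*C
h(O) = -12*O (h(O) = -3*O*4 = -12*O)
(h(J(N))*q(0))² = (-(-36)/2*(-5))² = (-12*(-3/2)*(-5))² = (18*(-5))² = (-90)² = 8100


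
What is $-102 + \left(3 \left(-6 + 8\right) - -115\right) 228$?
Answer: $27486$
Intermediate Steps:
$-102 + \left(3 \left(-6 + 8\right) - -115\right) 228 = -102 + \left(3 \cdot 2 + 115\right) 228 = -102 + \left(6 + 115\right) 228 = -102 + 121 \cdot 228 = -102 + 27588 = 27486$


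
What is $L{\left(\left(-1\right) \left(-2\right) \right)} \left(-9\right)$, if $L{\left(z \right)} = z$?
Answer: $-18$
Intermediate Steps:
$L{\left(\left(-1\right) \left(-2\right) \right)} \left(-9\right) = \left(-1\right) \left(-2\right) \left(-9\right) = 2 \left(-9\right) = -18$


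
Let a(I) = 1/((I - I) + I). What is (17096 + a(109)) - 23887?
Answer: -740218/109 ≈ -6791.0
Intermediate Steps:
a(I) = 1/I (a(I) = 1/(0 + I) = 1/I)
(17096 + a(109)) - 23887 = (17096 + 1/109) - 23887 = 1863465/109 - 23887 = -740218/109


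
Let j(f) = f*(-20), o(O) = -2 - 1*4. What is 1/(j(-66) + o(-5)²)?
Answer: 1/1356 ≈ 0.00073746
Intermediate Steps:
o(O) = -6 (o(O) = -2 - 4 = -6)
j(f) = -20*f
1/(j(-66) + o(-5)²) = 1/(-20*(-66) + (-6)²) = 1/(1320 + 36) = 1/1356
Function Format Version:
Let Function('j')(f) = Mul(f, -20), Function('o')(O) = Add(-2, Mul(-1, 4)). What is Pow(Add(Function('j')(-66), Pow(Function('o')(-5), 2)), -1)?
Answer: Rational(1, 1356) ≈ 0.00073746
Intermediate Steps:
Function('o')(O) = -6 (Function('o')(O) = Add(-2, -4) = -6)
Function('j')(f) = Mul(-20, f)
Pow(Add(Function('j')(-66), Pow(Function('o')(-5), 2)), -1) = Pow(Add(Mul(-20, -66), Pow(-6, 2)), -1) = Pow(Add(1320, 36), -1) = Pow(1356, -1) = Rational(1, 1356)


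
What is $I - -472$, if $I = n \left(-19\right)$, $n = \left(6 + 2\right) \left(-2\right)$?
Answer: $776$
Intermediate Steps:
$n = -16$ ($n = 8 \left(-2\right) = -16$)
$I = 304$ ($I = \left(-16\right) \left(-19\right) = 304$)
$I - -472 = 304 - -472 = 304 + 472 = 776$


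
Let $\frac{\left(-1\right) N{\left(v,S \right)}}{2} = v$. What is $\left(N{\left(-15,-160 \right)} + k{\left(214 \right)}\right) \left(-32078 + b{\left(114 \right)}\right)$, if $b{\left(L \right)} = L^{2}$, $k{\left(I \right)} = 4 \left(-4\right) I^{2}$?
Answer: $13981495892$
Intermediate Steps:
$N{\left(v,S \right)} = - 2 v$
$k{\left(I \right)} = - 16 I^{2}$
$\left(N{\left(-15,-160 \right)} + k{\left(214 \right)}\right) \left(-32078 + b{\left(114 \right)}\right) = \left(\left(-2\right) \left(-15\right) - 16 \cdot 214^{2}\right) \left(-32078 + 114^{2}\right) = \left(30 - 732736\right) \left(-32078 + 12996\right) = \left(30 - 732736\right) \left(-19082\right) = \left(-732706\right) \left(-19082\right) = 13981495892$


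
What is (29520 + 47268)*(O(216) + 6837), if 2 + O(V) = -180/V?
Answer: 524781990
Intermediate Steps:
O(V) = -2 - 180/V
(29520 + 47268)*(O(216) + 6837) = (29520 + 47268)*((-2 - 180/216) + 6837) = 76788*((-2 - 180*1/216) + 6837) = 76788*((-2 - ⅚) + 6837) = 76788*(-17/6 + 6837) = 76788*(41005/6) = 524781990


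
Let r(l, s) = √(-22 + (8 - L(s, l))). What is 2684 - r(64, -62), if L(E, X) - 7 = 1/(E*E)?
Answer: 2684 - 5*I*√3229/62 ≈ 2684.0 - 4.5826*I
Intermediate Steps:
L(E, X) = 7 + E⁻² (L(E, X) = 7 + 1/(E*E) = 7 + 1/E² = 7 + E⁻²)
r(l, s) = √(-21 - 1/s²) (r(l, s) = √(-22 + (8 - (7 + s⁻²))) = √(-22 + (8 + (-7 - 1/s²))) = √(-22 + (1 - 1/s²)) = √(-21 - 1/s²))
2684 - r(64, -62) = 2684 - √(-21 - 1/(-62)²) = 2684 - √(-21 - 1*1/3844) = 2684 - √(-21 - 1/3844) = 2684 - √(-80725/3844) = 2684 - 5*I*√3229/62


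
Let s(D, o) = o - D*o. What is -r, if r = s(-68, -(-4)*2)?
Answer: -552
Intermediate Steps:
s(D, o) = o - D*o
r = 552 (r = (-(-4)*2)*(1 - 1*(-68)) = (-1*(-8))*(1 + 68) = 8*69 = 552)
-r = -1*552 = -552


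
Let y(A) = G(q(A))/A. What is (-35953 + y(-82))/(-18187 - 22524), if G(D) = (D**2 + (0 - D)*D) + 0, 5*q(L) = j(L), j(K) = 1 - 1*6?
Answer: 35953/40711 ≈ 0.88313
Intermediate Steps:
j(K) = -5 (j(K) = 1 - 6 = -5)
q(L) = -1 (q(L) = (1/5)*(-5) = -1)
G(D) = 0 (G(D) = (D**2 + (-D)*D) + 0 = (D**2 - D**2) + 0 = 0 + 0 = 0)
y(A) = 0 (y(A) = 0/A = 0)
(-35953 + y(-82))/(-18187 - 22524) = (-35953 + 0)/(-18187 - 22524) = -35953/(-40711) = -35953*(-1/40711) = 35953/40711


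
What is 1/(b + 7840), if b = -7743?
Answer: 1/97 ≈ 0.010309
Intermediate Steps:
1/(b + 7840) = 1/(-7743 + 7840) = 1/97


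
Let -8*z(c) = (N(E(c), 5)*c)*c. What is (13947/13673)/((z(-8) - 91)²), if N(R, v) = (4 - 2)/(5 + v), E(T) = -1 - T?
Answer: 348675/2931067337 ≈ 0.00011896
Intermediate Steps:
N(R, v) = 2/(5 + v)
z(c) = -c²/40 (z(c) = -(2/(5 + 5))*c*c/8 = -(2/10)*c*c/8 = -(2*(⅒))*c*c/8 = -c/5*c/8 = -c²/40)
(13947/13673)/((z(-8) - 91)²) = (13947/13673)/((-1/40*(-8)² - 91)²) = (13947*(1/13673))/((-1/40*64 - 91)²) = 13947/(13673*((-8/5 - 91)²)) = 13947/(13673*((-463/5)²)) = 13947/(13673*(214369/25)) = (13947/13673)*(25/214369) = 348675/2931067337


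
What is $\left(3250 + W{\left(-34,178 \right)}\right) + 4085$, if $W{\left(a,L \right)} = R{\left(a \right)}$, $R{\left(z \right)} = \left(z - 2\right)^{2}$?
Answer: $8631$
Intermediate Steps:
$R{\left(z \right)} = \left(-2 + z\right)^{2}$
$W{\left(a,L \right)} = \left(-2 + a\right)^{2}$
$\left(3250 + W{\left(-34,178 \right)}\right) + 4085 = \left(3250 + \left(-2 - 34\right)^{2}\right) + 4085 = \left(3250 + \left(-36\right)^{2}\right) + 4085 = \left(3250 + 1296\right) + 4085 = 4546 + 4085 = 8631$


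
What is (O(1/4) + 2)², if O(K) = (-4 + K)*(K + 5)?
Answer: 80089/256 ≈ 312.85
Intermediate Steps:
O(K) = (-4 + K)*(5 + K)
(O(1/4) + 2)² = ((-20 + 1/4 + (1/4)²) + 2)² = ((-20 + ¼ + (¼)²) + 2)² = ((-20 + ¼ + 1/16) + 2)² = (-315/16 + 2)² = (-283/16)² = 80089/256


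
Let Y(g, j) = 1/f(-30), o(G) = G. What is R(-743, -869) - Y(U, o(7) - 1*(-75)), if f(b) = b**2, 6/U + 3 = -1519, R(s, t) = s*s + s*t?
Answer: 1077944399/900 ≈ 1.1977e+6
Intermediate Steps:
R(s, t) = s**2 + s*t
U = -3/761 (U = 6/(-3 - 1519) = 6/(-1522) = 6*(-1/1522) = -3/761 ≈ -0.0039422)
Y(g, j) = 1/900 (Y(g, j) = 1/((-30)**2) = 1/900)
R(-743, -869) - Y(U, o(7) - 1*(-75)) = -743*(-743 - 869) - 1*1/900 = -743*(-1612) - 1/900 = 1197716 - 1/900 = 1077944399/900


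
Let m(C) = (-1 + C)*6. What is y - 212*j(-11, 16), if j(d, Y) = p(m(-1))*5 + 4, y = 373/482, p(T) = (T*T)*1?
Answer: -73980843/482 ≈ -1.5349e+5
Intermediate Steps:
m(C) = -6 + 6*C
p(T) = T**2 (p(T) = T**2*1 = T**2)
y = 373/482 (y = 373*(1/482) = 373/482 ≈ 0.77386)
j(d, Y) = 724 (j(d, Y) = (-6 + 6*(-1))**2*5 + 4 = (-6 - 6)**2*5 + 4 = (-12)**2*5 + 4 = 144*5 + 4 = 720 + 4 = 724)
y - 212*j(-11, 16) = 373/482 - 212*724 = 373/482 - 153488 = -73980843/482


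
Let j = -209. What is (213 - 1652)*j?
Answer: 300751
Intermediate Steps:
(213 - 1652)*j = (213 - 1652)*(-209) = -1439*(-209) = 300751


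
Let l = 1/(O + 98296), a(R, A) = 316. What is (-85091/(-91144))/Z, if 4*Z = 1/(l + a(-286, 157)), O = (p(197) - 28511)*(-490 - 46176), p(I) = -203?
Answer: 36032702858005011/30534739774520 ≈ 1180.1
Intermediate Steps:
O = 1339967524 (O = (-203 - 28511)*(-490 - 46176) = -28714*(-46666) = 1339967524)
l = 1/1340065820 (l = 1/(1339967524 + 98296) = 1/1340065820 ≈ 7.4623e-10)
Z = 335016455/423460799121 (Z = 1/(4*(1/1340065820 + 316)) = 1/(4*(423460799121/1340065820)) = (¼)*(1340065820/423460799121) = 335016455/423460799121 ≈ 0.00079114)
(-85091/(-91144))/Z = (-85091/(-91144))/(335016455/423460799121) = -85091*(-1/91144)*(423460799121/335016455) = (85091/91144)*(423460799121/335016455) = 36032702858005011/30534739774520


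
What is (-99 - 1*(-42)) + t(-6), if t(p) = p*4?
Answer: -81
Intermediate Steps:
t(p) = 4*p
(-99 - 1*(-42)) + t(-6) = (-99 - 1*(-42)) + 4*(-6) = (-99 + 42) - 24 = -57 - 24 = -81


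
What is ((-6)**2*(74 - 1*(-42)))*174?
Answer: 726624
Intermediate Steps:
((-6)**2*(74 - 1*(-42)))*174 = (36*(74 + 42))*174 = (36*116)*174 = 4176*174 = 726624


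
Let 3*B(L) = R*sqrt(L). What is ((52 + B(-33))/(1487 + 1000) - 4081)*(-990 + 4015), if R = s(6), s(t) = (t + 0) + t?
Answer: -30701919875/2487 + 12100*I*sqrt(33)/2487 ≈ -1.2345e+7 + 27.949*I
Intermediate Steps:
s(t) = 2*t (s(t) = t + t = 2*t)
R = 12 (R = 2*6 = 12)
B(L) = 4*sqrt(L) (B(L) = (12*sqrt(L))/3 = 4*sqrt(L))
((52 + B(-33))/(1487 + 1000) - 4081)*(-990 + 4015) = ((52 + 4*sqrt(-33))/(1487 + 1000) - 4081)*(-990 + 4015) = ((52 + 4*(I*sqrt(33)))/2487 - 4081)*3025 = ((52 + 4*I*sqrt(33))*(1/2487) - 4081)*3025 = ((52/2487 + 4*I*sqrt(33)/2487) - 4081)*3025 = (-10149395/2487 + 4*I*sqrt(33)/2487)*3025 = -30701919875/2487 + 12100*I*sqrt(33)/2487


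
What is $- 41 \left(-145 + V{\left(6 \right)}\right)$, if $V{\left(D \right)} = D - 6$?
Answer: $5945$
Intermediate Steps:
$V{\left(D \right)} = -6 + D$
$- 41 \left(-145 + V{\left(6 \right)}\right) = - 41 \left(-145 + \left(-6 + 6\right)\right) = - 41 \left(-145 + 0\right) = \left(-41\right) \left(-145\right) = 5945$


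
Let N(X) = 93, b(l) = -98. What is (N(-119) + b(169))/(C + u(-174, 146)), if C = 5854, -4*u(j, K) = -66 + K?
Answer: -5/5834 ≈ -0.00085704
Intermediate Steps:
u(j, K) = 33/2 - K/4 (u(j, K) = -(-66 + K)/4 = 33/2 - K/4)
(N(-119) + b(169))/(C + u(-174, 146)) = (93 - 98)/(5854 + (33/2 - ¼*146)) = -5/(5854 + (33/2 - 73/2)) = -5/(5854 - 20) = -5/5834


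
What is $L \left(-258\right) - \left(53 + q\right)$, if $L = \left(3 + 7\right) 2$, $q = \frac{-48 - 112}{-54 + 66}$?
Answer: $- \frac{15599}{3} \approx -5199.7$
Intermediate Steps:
$q = - \frac{40}{3}$ ($q = - \frac{160}{12} = \left(-160\right) \frac{1}{12} = - \frac{40}{3} \approx -13.333$)
$L = 20$ ($L = 10 \cdot 2 = 20$)
$L \left(-258\right) - \left(53 + q\right) = 20 \left(-258\right) - \frac{119}{3} = -5160 + \left(-53 + \frac{40}{3}\right) = -5160 - \frac{119}{3} = - \frac{15599}{3}$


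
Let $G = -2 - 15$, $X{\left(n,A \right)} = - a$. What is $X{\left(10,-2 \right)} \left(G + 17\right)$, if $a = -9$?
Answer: $0$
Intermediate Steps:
$X{\left(n,A \right)} = 9$ ($X{\left(n,A \right)} = \left(-1\right) \left(-9\right) = 9$)
$G = -17$ ($G = -2 - 15 = -17$)
$X{\left(10,-2 \right)} \left(G + 17\right) = 9 \left(-17 + 17\right) = 9 \cdot 0 = 0$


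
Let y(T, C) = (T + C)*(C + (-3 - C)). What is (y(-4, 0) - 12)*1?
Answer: 0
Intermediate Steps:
y(T, C) = -3*C - 3*T (y(T, C) = (C + T)*(-3) = -3*C - 3*T)
(y(-4, 0) - 12)*1 = ((-3*0 - 3*(-4)) - 12)*1 = ((0 + 12) - 12)*1 = (12 - 12)*1 = 0*1 = 0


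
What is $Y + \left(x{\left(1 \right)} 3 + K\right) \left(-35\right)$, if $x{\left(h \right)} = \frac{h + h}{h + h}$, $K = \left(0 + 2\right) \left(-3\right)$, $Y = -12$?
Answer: $93$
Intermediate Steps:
$K = -6$ ($K = 2 \left(-3\right) = -6$)
$x{\left(h \right)} = 1$ ($x{\left(h \right)} = \frac{2 h}{2 h} = 2 h \frac{1}{2 h} = 1$)
$Y + \left(x{\left(1 \right)} 3 + K\right) \left(-35\right) = -12 + \left(1 \cdot 3 - 6\right) \left(-35\right) = -12 + \left(3 - 6\right) \left(-35\right) = -12 - -105 = -12 + 105 = 93$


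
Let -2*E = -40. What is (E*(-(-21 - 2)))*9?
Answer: 4140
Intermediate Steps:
E = 20 (E = -½*(-40) = 20)
(E*(-(-21 - 2)))*9 = (20*(-(-21 - 2)))*9 = (20*(-1*(-23)))*9 = (20*23)*9 = 460*9 = 4140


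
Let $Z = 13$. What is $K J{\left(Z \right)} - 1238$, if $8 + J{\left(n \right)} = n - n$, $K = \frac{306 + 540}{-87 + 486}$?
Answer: $- \frac{166910}{133} \approx -1255.0$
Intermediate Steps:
$K = \frac{282}{133}$ ($K = \frac{846}{399} = 846 \cdot \frac{1}{399} = \frac{282}{133} \approx 2.1203$)
$J{\left(n \right)} = -8$ ($J{\left(n \right)} = -8 + \left(n - n\right) = -8 + 0 = -8$)
$K J{\left(Z \right)} - 1238 = \frac{282}{133} \left(-8\right) - 1238 = - \frac{2256}{133} - 1238 = - \frac{166910}{133}$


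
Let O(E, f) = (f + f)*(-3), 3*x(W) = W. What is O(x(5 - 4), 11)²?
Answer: 4356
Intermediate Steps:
x(W) = W/3
O(E, f) = -6*f (O(E, f) = (2*f)*(-3) = -6*f)
O(x(5 - 4), 11)² = (-6*11)² = (-66)² = 4356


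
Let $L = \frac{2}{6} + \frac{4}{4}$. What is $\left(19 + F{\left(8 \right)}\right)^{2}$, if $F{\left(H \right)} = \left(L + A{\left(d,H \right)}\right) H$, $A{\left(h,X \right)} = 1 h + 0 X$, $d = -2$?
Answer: $\frac{1681}{9} \approx 186.78$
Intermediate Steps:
$A{\left(h,X \right)} = h$ ($A{\left(h,X \right)} = h + 0 = h$)
$L = \frac{4}{3}$ ($L = 2 \cdot \frac{1}{6} + 4 \cdot \frac{1}{4} = \frac{1}{3} + 1 = \frac{4}{3} \approx 1.3333$)
$F{\left(H \right)} = - \frac{2 H}{3}$ ($F{\left(H \right)} = \left(\frac{4}{3} - 2\right) H = - \frac{2 H}{3}$)
$\left(19 + F{\left(8 \right)}\right)^{2} = \left(19 - \frac{16}{3}\right)^{2} = \left(\frac{41}{3}\right)^{2} = \frac{1681}{9}$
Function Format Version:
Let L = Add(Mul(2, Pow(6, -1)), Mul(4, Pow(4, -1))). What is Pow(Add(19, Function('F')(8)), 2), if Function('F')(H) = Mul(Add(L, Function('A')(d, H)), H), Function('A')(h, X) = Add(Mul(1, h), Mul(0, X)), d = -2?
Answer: Rational(1681, 9) ≈ 186.78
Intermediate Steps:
Function('A')(h, X) = h (Function('A')(h, X) = Add(h, 0) = h)
L = Rational(4, 3) (L = Add(Mul(2, Rational(1, 6)), Mul(4, Rational(1, 4))) = Add(Rational(1, 3), 1) = Rational(4, 3) ≈ 1.3333)
Function('F')(H) = Mul(Rational(-2, 3), H) (Function('F')(H) = Mul(Add(Rational(4, 3), -2), H) = Mul(Rational(-2, 3), H))
Pow(Add(19, Function('F')(8)), 2) = Pow(Add(19, Mul(Rational(-2, 3), 8)), 2) = Pow(Add(19, Rational(-16, 3)), 2) = Pow(Rational(41, 3), 2) = Rational(1681, 9)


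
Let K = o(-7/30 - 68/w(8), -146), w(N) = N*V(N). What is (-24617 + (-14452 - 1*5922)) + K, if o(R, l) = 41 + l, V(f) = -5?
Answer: -45096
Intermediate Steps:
w(N) = -5*N (w(N) = N*(-5) = -5*N)
K = -105 (K = 41 - 146 = -105)
(-24617 + (-14452 - 1*5922)) + K = (-24617 + (-14452 - 1*5922)) - 105 = (-24617 + (-14452 - 5922)) - 105 = (-24617 - 20374) - 105 = -44991 - 105 = -45096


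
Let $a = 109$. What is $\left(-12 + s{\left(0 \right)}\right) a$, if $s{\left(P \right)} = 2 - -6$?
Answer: $-436$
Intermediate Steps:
$s{\left(P \right)} = 8$ ($s{\left(P \right)} = 2 + 6 = 8$)
$\left(-12 + s{\left(0 \right)}\right) a = \left(-12 + 8\right) 109 = \left(-4\right) 109 = -436$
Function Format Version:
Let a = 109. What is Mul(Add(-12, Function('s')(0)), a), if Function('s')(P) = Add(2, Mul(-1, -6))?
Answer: -436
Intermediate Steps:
Function('s')(P) = 8 (Function('s')(P) = Add(2, 6) = 8)
Mul(Add(-12, Function('s')(0)), a) = Mul(Add(-12, 8), 109) = Mul(-4, 109) = -436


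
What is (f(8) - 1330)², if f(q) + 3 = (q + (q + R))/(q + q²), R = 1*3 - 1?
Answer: 28419561/16 ≈ 1.7762e+6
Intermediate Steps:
R = 2 (R = 3 - 1 = 2)
f(q) = -3 + (2 + 2*q)/(q + q²) (f(q) = -3 + (q + (q + 2))/(q + q²) = -3 + (q + (2 + q))/(q + q²) = -3 + (2 + 2*q)/(q + q²))
(f(8) - 1330)² = ((-3 + 2/8) - 1330)² = ((-3 + 2*(⅛)) - 1330)² = ((-3 + ¼) - 1330)² = (-11/4 - 1330)² = (-5331/4)² = 28419561/16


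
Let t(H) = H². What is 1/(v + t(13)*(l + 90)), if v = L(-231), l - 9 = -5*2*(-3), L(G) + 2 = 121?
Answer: 1/21920 ≈ 4.5620e-5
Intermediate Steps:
L(G) = 119 (L(G) = -2 + 121 = 119)
l = 39 (l = 9 - 5*2*(-3) = 9 - 10*(-3) = 9 + 30 = 39)
v = 119
1/(v + t(13)*(l + 90)) = 1/(119 + 13²*(39 + 90)) = 1/(119 + 169*129) = 1/(119 + 21801) = 1/21920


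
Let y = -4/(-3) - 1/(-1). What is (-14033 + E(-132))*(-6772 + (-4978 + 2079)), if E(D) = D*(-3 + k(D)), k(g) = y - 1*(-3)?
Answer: 138691811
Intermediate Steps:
y = 7/3 (y = -4*(-⅓) - 1*(-1) = 4/3 + 1 = 7/3 ≈ 2.3333)
k(g) = 16/3 (k(g) = 7/3 - 1*(-3) = 7/3 + 3 = 16/3)
E(D) = 7*D/3 (E(D) = D*(-3 + 16/3) = D*(7/3) = 7*D/3)
(-14033 + E(-132))*(-6772 + (-4978 + 2079)) = (-14033 + (7/3)*(-132))*(-6772 + (-4978 + 2079)) = (-14033 - 308)*(-6772 - 2899) = -14341*(-9671) = 138691811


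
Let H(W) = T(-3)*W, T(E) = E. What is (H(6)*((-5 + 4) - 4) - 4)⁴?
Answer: 54700816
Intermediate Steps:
H(W) = -3*W
(H(6)*((-5 + 4) - 4) - 4)⁴ = ((-3*6)*((-5 + 4) - 4) - 4)⁴ = (-18*(-1 - 4) - 4)⁴ = (-18*(-5) - 4)⁴ = (90 - 4)⁴ = 86⁴ = 54700816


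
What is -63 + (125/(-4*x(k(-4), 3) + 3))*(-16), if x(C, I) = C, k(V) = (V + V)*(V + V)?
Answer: -13939/253 ≈ -55.095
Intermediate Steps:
k(V) = 4*V² (k(V) = (2*V)*(2*V) = 4*V²)
-63 + (125/(-4*x(k(-4), 3) + 3))*(-16) = -63 + (125/(-16*(-4)² + 3))*(-16) = -63 + (125/(-16*16 + 3))*(-16) = -63 + (125/(-4*64 + 3))*(-16) = -63 + (125/(-256 + 3))*(-16) = -63 + (125/(-253))*(-16) = -63 + (125*(-1/253))*(-16) = -63 - 125/253*(-16) = -63 + 2000/253 = -13939/253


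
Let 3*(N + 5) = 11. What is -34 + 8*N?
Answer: -134/3 ≈ -44.667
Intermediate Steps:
N = -4/3 (N = -5 + (1/3)*11 = -5 + 11/3 = -4/3 ≈ -1.3333)
-34 + 8*N = -34 + 8*(-4/3) = -34 - 32/3 = -134/3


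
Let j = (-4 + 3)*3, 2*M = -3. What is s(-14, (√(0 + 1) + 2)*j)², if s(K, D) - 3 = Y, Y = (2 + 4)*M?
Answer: 36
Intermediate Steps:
M = -3/2 (M = (½)*(-3) = -3/2 ≈ -1.5000)
j = -3 (j = -1*3 = -3)
Y = -9 (Y = (2 + 4)*(-3/2) = 6*(-3/2) = -9)
s(K, D) = -6 (s(K, D) = 3 - 9 = -6)
s(-14, (√(0 + 1) + 2)*j)² = (-6)² = 36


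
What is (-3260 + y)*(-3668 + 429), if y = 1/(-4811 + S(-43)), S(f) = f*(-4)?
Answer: 48983853699/4639 ≈ 1.0559e+7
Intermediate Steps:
S(f) = -4*f
y = -1/4639 (y = 1/(-4811 - 4*(-43)) = 1/(-4811 + 172) = 1/(-4639) = -1/4639 ≈ -0.00021556)
(-3260 + y)*(-3668 + 429) = (-3260 - 1/4639)*(-3668 + 429) = -15123141/4639*(-3239) = 48983853699/4639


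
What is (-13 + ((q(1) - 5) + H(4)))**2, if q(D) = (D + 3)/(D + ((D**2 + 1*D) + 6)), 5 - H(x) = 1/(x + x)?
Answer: 833569/5184 ≈ 160.80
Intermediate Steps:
H(x) = 5 - 1/(2*x) (H(x) = 5 - 1/(x + x) = 5 - 1/(2*x))
q(D) = (3 + D)/(6 + D**2 + 2*D) (q(D) = (3 + D)/(D + ((D**2 + D) + 6)) = (3 + D)/(D + ((D + D**2) + 6)) = (3 + D)/(D + (6 + D + D**2)) = (3 + D)/(6 + D**2 + 2*D))
(-13 + ((q(1) - 5) + H(4)))**2 = (-13 + (((3 + 1)/(6 + 1**2 + 2*1) - 5) + (5 - 1/2/4)))**2 = (-13 + ((4/(6 + 1 + 2) - 5) + (5 - 1/2*1/4)))**2 = (-13 + ((4/9 - 5) + (5 - 1/8)))**2 = (-13 + (((1/9)*4 - 5) + 39/8))**2 = (-13 + ((4/9 - 5) + 39/8))**2 = (-13 + (-41/9 + 39/8))**2 = (-13 + 23/72)**2 = (-913/72)**2 = 833569/5184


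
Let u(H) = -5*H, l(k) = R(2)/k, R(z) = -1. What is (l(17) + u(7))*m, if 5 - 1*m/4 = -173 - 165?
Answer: -817712/17 ≈ -48101.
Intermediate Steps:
l(k) = -1/k
m = 1372 (m = 20 - 4*(-173 - 165) = 20 - 4*(-338) = 20 + 1352 = 1372)
(l(17) + u(7))*m = (-1/17 - 5*7)*1372 = (-1*1/17 - 35)*1372 = (-1/17 - 35)*1372 = -596/17*1372 = -817712/17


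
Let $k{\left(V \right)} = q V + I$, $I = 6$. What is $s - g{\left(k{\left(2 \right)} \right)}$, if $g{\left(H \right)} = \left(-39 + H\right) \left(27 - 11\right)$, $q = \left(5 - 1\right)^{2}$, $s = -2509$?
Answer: $-2493$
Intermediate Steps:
$q = 16$ ($q = 4^{2} = 16$)
$k{\left(V \right)} = 6 + 16 V$ ($k{\left(V \right)} = 16 V + 6 = 6 + 16 V$)
$g{\left(H \right)} = -624 + 16 H$ ($g{\left(H \right)} = \left(-39 + H\right) 16 = -624 + 16 H$)
$s - g{\left(k{\left(2 \right)} \right)} = -2509 - \left(-624 + 16 \left(6 + 16 \cdot 2\right)\right) = -2509 - \left(-624 + 16 \left(6 + 32\right)\right) = -2509 - \left(-624 + 16 \cdot 38\right) = -2509 - \left(-624 + 608\right) = -2509 - -16 = -2509 + 16 = -2493$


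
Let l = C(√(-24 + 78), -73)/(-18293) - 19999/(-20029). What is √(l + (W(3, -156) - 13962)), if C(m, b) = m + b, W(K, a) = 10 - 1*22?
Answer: √(-1875763079552483183238 - 22015305793239*√6)/366390497 ≈ 118.21*I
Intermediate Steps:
W(K, a) = -12 (W(K, a) = 10 - 22 = -12)
C(m, b) = b + m
l = 367303824/366390497 - 3*√6/18293 (l = (-73 + √(-24 + 78))/(-18293) - 19999/(-20029) = (-73 + √54)*(-1/18293) - 19999*(-1/20029) = (-73 + 3*√6)*(-1/18293) + 19999/20029 = (73/18293 - 3*√6/18293) + 19999/20029 = 367303824/366390497 - 3*√6/18293 ≈ 1.0021)
√(l + (W(3, -156) - 13962)) = √((367303824/366390497 - 3*√6/18293) + (-12 - 13962)) = √((367303824/366390497 - 3*√6/18293) - 13974) = √(-5119573501254/366390497 - 3*√6/18293)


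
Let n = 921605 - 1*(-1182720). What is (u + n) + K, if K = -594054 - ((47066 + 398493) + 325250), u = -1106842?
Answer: -367380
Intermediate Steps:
n = 2104325 (n = 921605 + 1182720 = 2104325)
K = -1364863 (K = -594054 - (445559 + 325250) = -594054 - 1*770809 = -594054 - 770809 = -1364863)
(u + n) + K = (-1106842 + 2104325) - 1364863 = 997483 - 1364863 = -367380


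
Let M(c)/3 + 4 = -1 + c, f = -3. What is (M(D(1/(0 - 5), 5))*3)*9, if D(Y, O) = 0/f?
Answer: -405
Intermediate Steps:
D(Y, O) = 0 (D(Y, O) = 0/(-3) = 0*(-⅓) = 0)
M(c) = -15 + 3*c (M(c) = -12 + 3*(-1 + c) = -12 + (-3 + 3*c) = -15 + 3*c)
(M(D(1/(0 - 5), 5))*3)*9 = ((-15 + 3*0)*3)*9 = ((-15 + 0)*3)*9 = -15*3*9 = -45*9 = -405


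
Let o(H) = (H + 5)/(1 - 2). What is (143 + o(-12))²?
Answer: 22500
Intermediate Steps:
o(H) = -5 - H (o(H) = (5 + H)/(-1) = (5 + H)*(-1) = -5 - H)
(143 + o(-12))² = (143 + (-5 - 1*(-12)))² = (143 + (-5 + 12))² = (143 + 7)² = 150² = 22500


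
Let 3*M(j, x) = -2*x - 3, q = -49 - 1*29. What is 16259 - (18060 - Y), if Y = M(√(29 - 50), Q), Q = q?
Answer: -1750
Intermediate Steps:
q = -78 (q = -49 - 29 = -78)
Q = -78
M(j, x) = -1 - 2*x/3 (M(j, x) = (-2*x - 3)/3 = (-3 - 2*x)/3 = -1 - 2*x/3)
Y = 51 (Y = -1 - ⅔*(-78) = -1 + 52 = 51)
16259 - (18060 - Y) = 16259 - (18060 - 1*51) = 16259 - (18060 - 51) = 16259 - 1*18009 = 16259 - 18009 = -1750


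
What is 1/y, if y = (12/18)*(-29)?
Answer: -3/58 ≈ -0.051724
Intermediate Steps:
y = -58/3 (y = (12*(1/18))*(-29) = (⅔)*(-29) = -58/3 ≈ -19.333)
1/y = 1/(-58/3) = -3/58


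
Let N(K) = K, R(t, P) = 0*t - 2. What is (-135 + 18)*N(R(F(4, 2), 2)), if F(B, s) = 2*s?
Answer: 234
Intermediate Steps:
R(t, P) = -2 (R(t, P) = 0 - 2 = -2)
(-135 + 18)*N(R(F(4, 2), 2)) = (-135 + 18)*(-2) = -117*(-2) = 234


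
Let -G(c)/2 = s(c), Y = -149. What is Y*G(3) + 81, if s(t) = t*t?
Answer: 2763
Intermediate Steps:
s(t) = t**2
G(c) = -2*c**2
Y*G(3) + 81 = -(-298)*3**2 + 81 = -(-298)*9 + 81 = -149*(-18) + 81 = 2682 + 81 = 2763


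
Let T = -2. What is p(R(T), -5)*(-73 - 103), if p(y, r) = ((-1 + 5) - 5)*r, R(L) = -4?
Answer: -880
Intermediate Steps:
p(y, r) = -r (p(y, r) = (4 - 5)*r = -r)
p(R(T), -5)*(-73 - 103) = (-1*(-5))*(-73 - 103) = 5*(-176) = -880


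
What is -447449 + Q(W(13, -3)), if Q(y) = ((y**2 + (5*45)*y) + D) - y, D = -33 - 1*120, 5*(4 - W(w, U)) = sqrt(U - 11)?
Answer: -11167264/25 - 232*I*sqrt(14)/5 ≈ -4.4669e+5 - 173.61*I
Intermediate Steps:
W(w, U) = 4 - sqrt(-11 + U)/5 (W(w, U) = 4 - sqrt(U - 11)/5 = 4 - sqrt(-11 + U)/5)
D = -153 (D = -33 - 120 = -153)
Q(y) = -153 + y**2 + 224*y (Q(y) = ((y**2 + (5*45)*y) - 153) - y = ((y**2 + 225*y) - 153) - y = (-153 + y**2 + 225*y) - y = -153 + y**2 + 224*y)
-447449 + Q(W(13, -3)) = -447449 + (-153 + (4 - sqrt(-11 - 3)/5)**2 + 224*(4 - sqrt(-11 - 3)/5)) = -447449 + (-153 + (4 - I*sqrt(14)/5)**2 + 224*(4 - I*sqrt(14)/5)) = -447449 + (-153 + (4 - I*sqrt(14)/5)**2 + (896 - 224*I*sqrt(14)/5)) = -447449 + (743 + (4 - I*sqrt(14)/5)**2 - 224*I*sqrt(14)/5) = -446706 + (4 - I*sqrt(14)/5)**2 - 224*I*sqrt(14)/5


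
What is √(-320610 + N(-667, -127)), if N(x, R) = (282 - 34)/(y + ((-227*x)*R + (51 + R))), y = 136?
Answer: I*√118545528725900133274/19228883 ≈ 566.22*I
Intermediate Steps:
N(x, R) = 248/(187 + R - 227*R*x) (N(x, R) = (282 - 34)/(136 + ((-227*x)*R + (51 + R))) = 248/(136 + (-227*R*x + (51 + R))) = 248/(136 + (51 + R - 227*R*x)) = 248/(187 + R - 227*R*x))
√(-320610 + N(-667, -127)) = √(-320610 + 248/(187 - 127 - 227*(-127)*(-667))) = √(-320610 + 248/(187 - 127 - 19228943)) = √(-320610 + 248/(-19228883)) = √(-320610 + 248*(-1/19228883)) = √(-320610 - 248/19228883) = √(-6164972178878/19228883) = I*√118545528725900133274/19228883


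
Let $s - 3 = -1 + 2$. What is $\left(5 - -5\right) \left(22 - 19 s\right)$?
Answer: $-540$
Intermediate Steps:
$s = 4$ ($s = 3 + \left(-1 + 2\right) = 3 + 1 = 4$)
$\left(5 - -5\right) \left(22 - 19 s\right) = \left(5 - -5\right) \left(22 - 76\right) = \left(5 + 5\right) \left(22 - 76\right) = 10 \left(-54\right) = -540$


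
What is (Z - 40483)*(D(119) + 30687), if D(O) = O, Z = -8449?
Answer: -1507399192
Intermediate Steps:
(Z - 40483)*(D(119) + 30687) = (-8449 - 40483)*(119 + 30687) = -48932*30806 = -1507399192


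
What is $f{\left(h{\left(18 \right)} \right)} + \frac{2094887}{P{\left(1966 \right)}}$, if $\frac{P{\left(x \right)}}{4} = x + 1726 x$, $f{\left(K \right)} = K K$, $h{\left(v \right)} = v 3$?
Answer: $\frac{39604664135}{13581128} \approx 2916.2$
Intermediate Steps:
$h{\left(v \right)} = 3 v$
$f{\left(K \right)} = K^{2}$
$P{\left(x \right)} = 6908 x$ ($P{\left(x \right)} = 4 \left(x + 1726 x\right) = 4 \cdot 1727 x = 6908 x$)
$f{\left(h{\left(18 \right)} \right)} + \frac{2094887}{P{\left(1966 \right)}} = \left(3 \cdot 18\right)^{2} + \frac{2094887}{6908 \cdot 1966} = 54^{2} + \frac{2094887}{13581128} = 2916 + 2094887 \cdot \frac{1}{13581128} = 2916 + \frac{2094887}{13581128} = \frac{39604664135}{13581128}$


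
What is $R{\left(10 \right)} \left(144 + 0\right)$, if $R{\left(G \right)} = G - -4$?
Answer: $2016$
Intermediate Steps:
$R{\left(G \right)} = 4 + G$ ($R{\left(G \right)} = G + 4 = 4 + G$)
$R{\left(10 \right)} \left(144 + 0\right) = \left(4 + 10\right) \left(144 + 0\right) = 14 \cdot 144 = 2016$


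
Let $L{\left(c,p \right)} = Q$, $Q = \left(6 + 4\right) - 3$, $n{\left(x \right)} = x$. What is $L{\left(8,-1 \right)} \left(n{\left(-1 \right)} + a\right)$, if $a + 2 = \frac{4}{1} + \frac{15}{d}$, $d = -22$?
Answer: $\frac{49}{22} \approx 2.2273$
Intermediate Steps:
$a = \frac{29}{22}$ ($a = -2 + \left(\frac{4}{1} + \frac{15}{-22}\right) = -2 + \left(4 \cdot 1 + 15 \left(- \frac{1}{22}\right)\right) = -2 + \left(4 - \frac{15}{22}\right) = -2 + \frac{73}{22} = \frac{29}{22} \approx 1.3182$)
$Q = 7$ ($Q = 10 - 3 = 7$)
$L{\left(c,p \right)} = 7$
$L{\left(8,-1 \right)} \left(n{\left(-1 \right)} + a\right) = 7 \left(-1 + \frac{29}{22}\right) = 7 \cdot \frac{7}{22} = \frac{49}{22}$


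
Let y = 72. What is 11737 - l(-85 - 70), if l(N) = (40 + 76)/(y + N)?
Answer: 974287/83 ≈ 11738.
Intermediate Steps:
l(N) = 116/(72 + N) (l(N) = (40 + 76)/(72 + N) = 116/(72 + N))
11737 - l(-85 - 70) = 11737 - 116/(72 + (-85 - 70)) = 11737 - 116/(72 - 155) = 11737 - 116/(-83) = 11737 - 116*(-1)/83 = 11737 - 1*(-116/83) = 11737 + 116/83 = 974287/83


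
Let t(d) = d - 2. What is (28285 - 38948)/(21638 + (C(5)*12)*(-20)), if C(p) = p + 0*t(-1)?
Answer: -10663/20438 ≈ -0.52172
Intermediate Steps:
t(d) = -2 + d
C(p) = p (C(p) = p + 0*(-2 - 1) = p + 0*(-3) = p + 0 = p)
(28285 - 38948)/(21638 + (C(5)*12)*(-20)) = (28285 - 38948)/(21638 + (5*12)*(-20)) = -10663/(21638 + 60*(-20)) = -10663/(21638 - 1200) = -10663/20438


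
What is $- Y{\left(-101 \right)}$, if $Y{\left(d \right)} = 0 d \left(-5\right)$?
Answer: $0$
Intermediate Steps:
$Y{\left(d \right)} = 0$ ($Y{\left(d \right)} = 0 \left(-5\right) = 0$)
$- Y{\left(-101 \right)} = \left(-1\right) 0 = 0$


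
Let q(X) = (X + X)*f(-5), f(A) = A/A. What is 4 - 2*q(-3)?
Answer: 16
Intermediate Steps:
f(A) = 1
q(X) = 2*X (q(X) = (X + X)*1 = (2*X)*1 = 2*X)
4 - 2*q(-3) = 4 - 4*(-3) = 4 - 2*(-6) = 4 + 12 = 16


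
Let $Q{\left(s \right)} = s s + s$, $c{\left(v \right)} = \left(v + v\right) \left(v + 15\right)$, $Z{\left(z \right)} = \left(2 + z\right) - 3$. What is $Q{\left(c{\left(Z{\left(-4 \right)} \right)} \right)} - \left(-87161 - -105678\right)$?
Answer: $-8617$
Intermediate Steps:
$Z{\left(z \right)} = -1 + z$
$c{\left(v \right)} = 2 v \left(15 + v\right)$
$Q{\left(s \right)} = s + s^{2}$ ($Q{\left(s \right)} = s^{2} + s = s + s^{2}$)
$Q{\left(c{\left(Z{\left(-4 \right)} \right)} \right)} - \left(-87161 - -105678\right) = 2 \left(-1 - 4\right) \left(15 - 5\right) \left(1 + 2 \left(-1 - 4\right) \left(15 - 5\right)\right) - \left(-87161 - -105678\right) = 2 \left(-5\right) \left(15 - 5\right) \left(1 + 2 \left(-5\right) \left(15 - 5\right)\right) - \left(-87161 + 105678\right) = 2 \left(-5\right) 10 \left(1 + 2 \left(-5\right) 10\right) - 18517 = - 100 \left(1 - 100\right) - 18517 = \left(-100\right) \left(-99\right) - 18517 = 9900 - 18517 = -8617$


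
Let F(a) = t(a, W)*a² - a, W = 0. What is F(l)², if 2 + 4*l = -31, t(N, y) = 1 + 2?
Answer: 11553201/256 ≈ 45130.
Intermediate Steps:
t(N, y) = 3
l = -33/4 (l = -½ + (¼)*(-31) = -½ - 31/4 = -33/4 ≈ -8.2500)
F(a) = -a + 3*a² (F(a) = 3*a² - a = -a + 3*a²)
F(l)² = (-33*(-1 + 3*(-33/4))/4)² = (-33*(-1 - 99/4)/4)² = (-33/4*(-103/4))² = (3399/16)² = 11553201/256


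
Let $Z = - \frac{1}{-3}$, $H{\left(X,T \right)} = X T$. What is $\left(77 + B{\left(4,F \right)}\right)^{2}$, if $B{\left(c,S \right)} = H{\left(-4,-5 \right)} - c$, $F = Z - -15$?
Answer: $8649$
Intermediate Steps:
$H{\left(X,T \right)} = T X$
$Z = \frac{1}{3}$ ($Z = \left(-1\right) \left(- \frac{1}{3}\right) = \frac{1}{3} \approx 0.33333$)
$F = \frac{46}{3}$ ($F = \frac{1}{3} - -15 = \frac{1}{3} + 15 = \frac{46}{3} \approx 15.333$)
$B{\left(c,S \right)} = 20 - c$ ($B{\left(c,S \right)} = \left(-5\right) \left(-4\right) - c = 20 - c$)
$\left(77 + B{\left(4,F \right)}\right)^{2} = \left(77 + \left(20 - 4\right)\right)^{2} = \left(77 + 16\right)^{2} = 93^{2} = 8649$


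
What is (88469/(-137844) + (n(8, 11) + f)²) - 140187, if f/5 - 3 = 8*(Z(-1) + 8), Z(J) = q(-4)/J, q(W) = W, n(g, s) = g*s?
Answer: 27527634019/137844 ≈ 1.9970e+5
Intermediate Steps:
Z(J) = -4/J
f = 495 (f = 15 + 5*(8*(-4/(-1) + 8)) = 15 + 5*(8*(-4*(-1) + 8)) = 15 + 5*(8*(4 + 8)) = 15 + 5*(8*12) = 15 + 5*96 = 15 + 480 = 495)
(88469/(-137844) + (n(8, 11) + f)²) - 140187 = (88469/(-137844) + (8*11 + 495)²) - 140187 = (88469*(-1/137844) + (88 + 495)²) - 140187 = (-88469/137844 + 583²) - 140187 = (-88469/137844 + 339889) - 140187 = 46851570847/137844 - 140187 = 27527634019/137844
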